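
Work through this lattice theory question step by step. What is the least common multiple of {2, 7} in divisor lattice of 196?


In a divisor lattice, join = lcm (least common multiple).
Compute lcm iteratively: start with first element, then lcm(current, next).
Elements: [2, 7]
lcm(2,7) = 14
Final lcm = 14


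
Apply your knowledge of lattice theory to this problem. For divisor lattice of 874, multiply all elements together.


Divisors of 874: [1, 2, 19, 23, 38, 46, 437, 874]
Product = n^(d(n)/2) = 874^(8/2)
Product = 583506543376


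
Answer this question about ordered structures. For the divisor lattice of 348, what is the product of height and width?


Height = length of longest chain minus 1; width = size of largest antichain.
A maximum chain: 1 | 29 | 87 | 174 | 348  (height 4).
A maximum antichain: {4, 6, 58, 87}  (width 4).
Product = 4 * 4 = 16


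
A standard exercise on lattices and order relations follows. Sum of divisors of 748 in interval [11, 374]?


Interval [11,374] in divisors of 748: [11, 22, 187, 374]
Sum = 594


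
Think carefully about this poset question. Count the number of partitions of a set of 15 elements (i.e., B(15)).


B(n) = number of set partitions of an n-element set.
B(n) satisfies the recurrence: B(n+1) = sum_k C(n,k)*B(k).
B(15) = 1382958545


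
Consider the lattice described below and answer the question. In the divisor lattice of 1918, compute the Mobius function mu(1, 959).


In a divisor lattice, mu(a,b) = mu(b/a) where mu is the classical Mobius function.
b/a = 959/1 = 959
Prime factorization of 959: primes [7, 137]
959 is squarefree with 2 prime factor(s), so mu(959) = (-1)^2 = 1


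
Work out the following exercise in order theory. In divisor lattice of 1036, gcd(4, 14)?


Meet=gcd.
gcd(4,14)=2


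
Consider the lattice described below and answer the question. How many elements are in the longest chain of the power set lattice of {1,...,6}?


A chain is a totally ordered subset; we count the number of elements in a maximum chain.
Compute, for each element x, the size of the longest chain ending at x:
  {}: 1
  {1}: 2
  {2}: 2
  {3}: 2
  {4}: 2
  {5}: 2
  ...
A maximum chain: {} < {1} < {1,2} < {1,2,3} < {1,2,3,4} < {1,2,3,4,5} < {1,2,3,4,5,6}
Number of elements in the longest chain: 7


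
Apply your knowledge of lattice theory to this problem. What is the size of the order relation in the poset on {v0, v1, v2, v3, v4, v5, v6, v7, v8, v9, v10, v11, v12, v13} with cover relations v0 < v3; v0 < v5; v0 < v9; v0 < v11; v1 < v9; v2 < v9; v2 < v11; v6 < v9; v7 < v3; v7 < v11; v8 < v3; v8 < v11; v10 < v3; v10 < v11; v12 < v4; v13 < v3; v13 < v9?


The order relation is {(a,b) : a <= b}, reflexive so it includes (a,a).
Examples: (v0,v0), (v0,v11), (v0,v3), (v0,v5), (v0,v9), ...
Total ordered pairs: 31


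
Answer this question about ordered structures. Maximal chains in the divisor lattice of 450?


A maximal chain goes from the minimum element to a maximal element via cover relations.
Counting all min-to-max paths in the cover graph.
Total maximal chains: 30


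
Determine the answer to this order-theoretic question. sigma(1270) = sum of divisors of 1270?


sigma(n) = sum of divisors.
Divisors of 1270: [1, 2, 5, 10, 127, 254, 635, 1270]
Sum = 2304


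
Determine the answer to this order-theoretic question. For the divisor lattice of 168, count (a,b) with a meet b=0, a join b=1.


Complement pair (a,b): a meet b = bottom, a join b = top.
Here: gcd(a,b)=1 and lcm(a,b)=168, i.e. a*b=168 with a,b coprime.
Pairs found: (1,168), (3,56), (7,24), (8,21), ... (4 more)
Total ordered pairs: 8


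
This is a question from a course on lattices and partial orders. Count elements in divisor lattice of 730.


Divisors of 730: [1, 2, 5, 10, 73, 146, 365, 730]
Count: 8


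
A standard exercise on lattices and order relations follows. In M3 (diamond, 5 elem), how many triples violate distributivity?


Distributive law: a ^ (b v c) = (a ^ b) v (a ^ c).
Check all 5^3 = 125 ordered triples (a,b,c).
  e.g. a=a1, b=a2, c=a3: lhs=a1 != rhs=0
  e.g. a=a1, b=a3, c=a2: lhs=a1 != rhs=0
Total violating triples: 6


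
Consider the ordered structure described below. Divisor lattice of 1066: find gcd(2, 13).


In a divisor lattice, meet = gcd (greatest common divisor).
By Euclidean algorithm or factoring: gcd(2,13) = 1


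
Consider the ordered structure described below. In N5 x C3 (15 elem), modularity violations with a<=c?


Modular law: if a <= c then a v (b ^ c) = (a v b) ^ c.
Check all triples (a,b,c) with a <= c among 15 elements.
  e.g. a=(a,0), b=(c,0), c=(b,0): lhs=(a,0) != rhs=(b,0)
  e.g. a=(a,0), b=(c,1), c=(b,0): lhs=(a,0) != rhs=(b,0)
Total violating triples: 18


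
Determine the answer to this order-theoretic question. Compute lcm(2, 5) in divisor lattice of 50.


In a divisor lattice, join = lcm (least common multiple).
gcd(2,5) = 1
lcm(2,5) = 2*5/gcd = 10/1 = 10


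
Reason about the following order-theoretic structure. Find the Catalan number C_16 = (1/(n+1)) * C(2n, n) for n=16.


C(n) = C(2n, n) / (n+1).
C(32, 16) = 601080390
C(16) = 601080390 / 17 = 35357670


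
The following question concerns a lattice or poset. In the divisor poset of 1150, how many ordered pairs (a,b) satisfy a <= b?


The order relation is {(a,b) : a <= b}, reflexive so it includes (a,a).
Examples: (1,1), (1,10), (1,115), (1,1150), (1,2), ...
Total ordered pairs: 54


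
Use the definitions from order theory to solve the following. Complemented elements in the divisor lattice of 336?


An element a is complemented if some b has a meet b = bottom, a join b = top.
a is complemented iff gcd(a, n/a)=1, i.e. a is a unitary divisor of 336.
Complemented elements: 1, 3, 7, 16, 21, 48, ... (2 more)
Count: 8


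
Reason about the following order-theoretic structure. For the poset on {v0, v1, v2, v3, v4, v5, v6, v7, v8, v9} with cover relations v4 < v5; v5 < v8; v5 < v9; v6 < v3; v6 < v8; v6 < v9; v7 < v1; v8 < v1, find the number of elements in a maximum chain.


A chain is a totally ordered subset; we count the number of elements in a maximum chain.
Compute, for each element x, the size of the longest chain ending at x:
  v0: 1
  v2: 1
  v4: 1
  v6: 1
  v7: 1
  v3: 2
  ...
A maximum chain: v4 < v5 < v8 < v1
Number of elements in the longest chain: 4


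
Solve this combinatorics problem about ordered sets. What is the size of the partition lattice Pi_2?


B(n) = number of set partitions of an n-element set.
B(n) satisfies the recurrence: B(n+1) = sum_k C(n,k)*B(k).
B(2) = 2


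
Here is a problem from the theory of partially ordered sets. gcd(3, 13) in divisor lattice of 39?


Meet=gcd.
gcd(3,13)=1


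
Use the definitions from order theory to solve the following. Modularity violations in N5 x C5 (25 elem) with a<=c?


Modular law: if a <= c then a v (b ^ c) = (a v b) ^ c.
Check all triples (a,b,c) with a <= c among 25 elements.
  e.g. a=(a,0), b=(c,0), c=(b,0): lhs=(a,0) != rhs=(b,0)
  e.g. a=(a,0), b=(c,1), c=(b,0): lhs=(a,0) != rhs=(b,0)
Total violating triples: 75


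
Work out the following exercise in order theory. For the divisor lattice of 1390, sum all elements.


sigma(n) = sum of divisors.
Divisors of 1390: [1, 2, 5, 10, 139, 278, 695, 1390]
Sum = 2520


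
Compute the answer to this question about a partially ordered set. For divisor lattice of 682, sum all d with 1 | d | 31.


Interval [1,31] in divisors of 682: [1, 31]
Sum = 32


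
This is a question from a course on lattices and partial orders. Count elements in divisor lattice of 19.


Divisors of 19: [1, 19]
Count: 2


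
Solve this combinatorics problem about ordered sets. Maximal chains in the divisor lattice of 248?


A maximal chain goes from the minimum element to a maximal element via cover relations.
Counting all min-to-max paths in the cover graph.
Total maximal chains: 4


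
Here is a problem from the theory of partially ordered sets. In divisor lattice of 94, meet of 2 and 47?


In a divisor lattice, meet = gcd (greatest common divisor).
By Euclidean algorithm or factoring: gcd(2,47) = 1


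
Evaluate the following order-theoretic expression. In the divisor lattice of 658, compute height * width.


Height = length of longest chain minus 1; width = size of largest antichain.
A maximum chain: 1 | 47 | 329 | 658  (height 3).
A maximum antichain: {2, 7, 47}  (width 3).
Product = 3 * 3 = 9


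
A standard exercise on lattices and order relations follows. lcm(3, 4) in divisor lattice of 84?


Join=lcm.
gcd(3,4)=1
lcm=12


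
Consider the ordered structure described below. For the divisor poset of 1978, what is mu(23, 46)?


In a divisor lattice, mu(a,b) = mu(b/a) where mu is the classical Mobius function.
b/a = 46/23 = 2
Prime factorization of 2: primes [2]
2 is squarefree with 1 prime factor(s), so mu(2) = (-1)^1 = -1


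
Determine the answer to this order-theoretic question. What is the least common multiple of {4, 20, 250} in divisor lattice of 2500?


In a divisor lattice, join = lcm (least common multiple).
Compute lcm iteratively: start with first element, then lcm(current, next).
Elements: [4, 20, 250]
lcm(4,20) = 20
lcm(20,250) = 500
Final lcm = 500


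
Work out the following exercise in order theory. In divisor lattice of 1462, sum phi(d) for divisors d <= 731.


Divisors of 1462 up to 731: [1, 2, 17, 34, 43, 86, 731]
phi values: [1, 1, 16, 16, 42, 42, 672]
Sum = 790


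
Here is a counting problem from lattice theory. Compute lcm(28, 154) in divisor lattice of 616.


In a divisor lattice, join = lcm (least common multiple).
gcd(28,154) = 14
lcm(28,154) = 28*154/gcd = 4312/14 = 308


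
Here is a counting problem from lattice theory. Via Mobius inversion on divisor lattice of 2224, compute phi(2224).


phi(n) = n * prod_{p|n} (1 - 1/p).
Prime divisors of 2224: [2, 139]
phi(2224) = 2224 * (1 - 1/2) * (1 - 1/139)
phi(2224) = 1104


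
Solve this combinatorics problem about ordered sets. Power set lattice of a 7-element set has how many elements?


Power set = 2^n.
2^7 = 128


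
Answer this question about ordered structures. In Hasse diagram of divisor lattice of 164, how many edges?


A cover relation a -< b holds when a < b with no c strictly between.
Cover relations:
  1 -< 2
  1 -< 41
  2 -< 4
  2 -< 82
  4 -< 164
  41 -< 82
  82 -< 164
Total: 7


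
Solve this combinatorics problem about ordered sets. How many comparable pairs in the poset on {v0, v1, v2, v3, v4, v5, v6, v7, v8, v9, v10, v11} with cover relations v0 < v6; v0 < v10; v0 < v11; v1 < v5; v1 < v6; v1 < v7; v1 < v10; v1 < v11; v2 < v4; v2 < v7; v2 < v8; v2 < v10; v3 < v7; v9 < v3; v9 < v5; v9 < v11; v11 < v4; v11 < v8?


A comparable pair {a,b} has a < b or b < a in the order.
Count unordered pairs where one element is strictly below the other.
Examples: {v0,v4}, {v0,v6}, {v0,v8}, {v0,v10}, ...
Total comparable pairs: 25


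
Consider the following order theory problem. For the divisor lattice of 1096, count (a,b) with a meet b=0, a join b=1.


Complement pair (a,b): a meet b = bottom, a join b = top.
Here: gcd(a,b)=1 and lcm(a,b)=1096, i.e. a*b=1096 with a,b coprime.
Pairs found: (1,1096), (8,137), (137,8), (1096,1)
Total ordered pairs: 4


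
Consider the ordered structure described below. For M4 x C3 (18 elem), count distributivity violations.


Distributive law: a ^ (b v c) = (a ^ b) v (a ^ c).
Check all 18^3 = 5832 ordered triples (a,b,c).
  e.g. a=(a1,0), b=(a2,0), c=(a3,0): lhs=(a1,0) != rhs=(0,0)
  e.g. a=(a1,0), b=(a2,0), c=(a3,1): lhs=(a1,0) != rhs=(0,0)
Total violating triples: 648


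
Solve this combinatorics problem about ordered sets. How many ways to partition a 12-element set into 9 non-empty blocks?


S(n,k) = k*S(n-1,k) + S(n-1,k-1).
S(11,9) = 1155, S(11,8) = 11880
S(12,9) = 9*1155 + 11880 = 10395 + 11880
S(12,9) = 22275


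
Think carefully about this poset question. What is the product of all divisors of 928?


Divisors of 928: [1, 2, 4, 8, 16, 29, 32, 58, 116, 232, 464, 928]
Product = n^(d(n)/2) = 928^(12/2)
Product = 638686677648277504


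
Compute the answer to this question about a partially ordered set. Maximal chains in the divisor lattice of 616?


A maximal chain goes from the minimum element to a maximal element via cover relations.
Counting all min-to-max paths in the cover graph.
Total maximal chains: 20


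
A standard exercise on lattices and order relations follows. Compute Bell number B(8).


B(n) = number of set partitions of an n-element set.
B(n) satisfies the recurrence: B(n+1) = sum_k C(n,k)*B(k).
B(8) = 4140


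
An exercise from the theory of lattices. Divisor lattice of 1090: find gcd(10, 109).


In a divisor lattice, meet = gcd (greatest common divisor).
By Euclidean algorithm or factoring: gcd(10,109) = 1


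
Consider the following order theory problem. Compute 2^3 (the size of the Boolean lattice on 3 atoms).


Power set = 2^n.
2^3 = 8


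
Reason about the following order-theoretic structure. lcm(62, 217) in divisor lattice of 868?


Join=lcm.
gcd(62,217)=31
lcm=434


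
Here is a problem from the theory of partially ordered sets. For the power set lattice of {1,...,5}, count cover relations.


A cover relation a -< b holds when a < b with no c strictly between.
Cover relations:
  {} -< {1}
  {} -< {2}
  {} -< {3}
  {} -< {4}
  {} -< {5}
  {1} -< {1,2}
  {1} -< {1,3}
  {1} -< {1,4}
  ...72 more
Total: 80


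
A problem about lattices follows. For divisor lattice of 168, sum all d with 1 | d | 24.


Interval [1,24] in divisors of 168: [1, 2, 3, 4, 6, 8, 12, 24]
Sum = 60


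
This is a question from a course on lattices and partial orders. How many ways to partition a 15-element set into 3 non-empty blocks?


S(n,k) = k*S(n-1,k) + S(n-1,k-1).
S(14,3) = 788970, S(14,2) = 8191
S(15,3) = 3*788970 + 8191 = 2366910 + 8191
S(15,3) = 2375101


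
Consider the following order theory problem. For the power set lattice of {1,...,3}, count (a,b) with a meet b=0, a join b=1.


Complement pair (a,b): a meet b = bottom, a join b = top.
Here: A intersect B = {} and A union B = {1,...,3}.
Pairs found: ({},{1,2,3}), ({1},{2,3}), ({2},{1,3}), ({3},{1,2}), ... (4 more)
Total ordered pairs: 8


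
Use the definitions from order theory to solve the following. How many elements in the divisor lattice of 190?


Divisors of 190: [1, 2, 5, 10, 19, 38, 95, 190]
Count: 8


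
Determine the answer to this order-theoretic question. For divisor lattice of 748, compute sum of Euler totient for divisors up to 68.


Divisors of 748 up to 68: [1, 2, 4, 11, 17, 22, 34, 44, 68]
phi values: [1, 1, 2, 10, 16, 10, 16, 20, 32]
Sum = 108


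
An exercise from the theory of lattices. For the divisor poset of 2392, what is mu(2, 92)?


In a divisor lattice, mu(a,b) = mu(b/a) where mu is the classical Mobius function.
b/a = 92/2 = 46
Prime factorization of 46: primes [2, 23]
46 is squarefree with 2 prime factor(s), so mu(46) = (-1)^2 = 1


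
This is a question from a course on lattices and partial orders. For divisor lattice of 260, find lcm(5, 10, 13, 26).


In a divisor lattice, join = lcm (least common multiple).
Compute lcm iteratively: start with first element, then lcm(current, next).
Elements: [5, 10, 13, 26]
lcm(5,10) = 10
lcm(10,13) = 130
lcm(130,26) = 130
Final lcm = 130


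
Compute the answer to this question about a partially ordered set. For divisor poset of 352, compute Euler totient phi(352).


phi(n) = n * prod_{p|n} (1 - 1/p).
Prime divisors of 352: [2, 11]
phi(352) = 352 * (1 - 1/2) * (1 - 1/11)
phi(352) = 160


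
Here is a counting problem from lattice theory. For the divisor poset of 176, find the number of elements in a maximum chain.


A chain is a totally ordered subset; we count the number of elements in a maximum chain.
Compute, for each element x, the size of the longest chain ending at x:
  1: 1
  2: 2
  11: 2
  4: 3
  8: 4
  22: 3
  ...
A maximum chain: 1 < 2 < 4 < 8 < 16 < 176
Number of elements in the longest chain: 6


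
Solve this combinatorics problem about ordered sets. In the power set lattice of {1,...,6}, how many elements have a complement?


An element a is complemented if some b has a meet b = bottom, a join b = top.
every subset A has complement S\A, so all elements are complemented.
Complemented elements: {}, {1}, {2}, {3}, {4}, {5}, ... (58 more)
Count: 64


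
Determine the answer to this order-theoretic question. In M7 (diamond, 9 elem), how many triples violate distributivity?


Distributive law: a ^ (b v c) = (a ^ b) v (a ^ c).
Check all 9^3 = 729 ordered triples (a,b,c).
  e.g. a=a1, b=a2, c=a3: lhs=a1 != rhs=0
  e.g. a=a1, b=a2, c=a4: lhs=a1 != rhs=0
Total violating triples: 210


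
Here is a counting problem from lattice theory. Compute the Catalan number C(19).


C(n) = C(2n, n) / (n+1).
C(38, 19) = 35345263800
C(19) = 35345263800 / 20 = 1767263190


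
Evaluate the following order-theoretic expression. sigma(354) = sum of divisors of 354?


sigma(n) = sum of divisors.
Divisors of 354: [1, 2, 3, 6, 59, 118, 177, 354]
Sum = 720


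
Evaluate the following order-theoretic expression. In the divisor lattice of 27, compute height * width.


Height = length of longest chain minus 1; width = size of largest antichain.
A maximum chain: 1 | 3 | 9 | 27  (height 3).
A maximum antichain: {1}  (width 1).
Product = 3 * 1 = 3


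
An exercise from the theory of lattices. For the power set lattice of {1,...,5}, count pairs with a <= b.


The order relation is {(a,b) : a <= b}, reflexive so it includes (a,a).
Examples: ({},{}), ({},{1,2}), ({},{1,2,3}), ({},{1,2,3,4}), ({},{1,2,3,4,5}), ...
Total ordered pairs: 243


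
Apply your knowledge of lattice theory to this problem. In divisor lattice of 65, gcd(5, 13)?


Meet=gcd.
gcd(5,13)=1


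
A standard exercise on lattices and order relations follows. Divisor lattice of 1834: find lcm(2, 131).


In a divisor lattice, join = lcm (least common multiple).
gcd(2,131) = 1
lcm(2,131) = 2*131/gcd = 262/1 = 262


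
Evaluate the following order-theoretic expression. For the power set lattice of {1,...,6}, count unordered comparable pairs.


A comparable pair {a,b} has a < b or b < a in the order.
Count unordered pairs where one element is strictly below the other.
Examples: {{},{1}}, {{},{2}}, {{},{3}}, {{},{4}}, ...
Total comparable pairs: 665


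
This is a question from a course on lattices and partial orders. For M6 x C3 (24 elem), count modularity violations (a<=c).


Modular law: if a <= c then a v (b ^ c) = (a v b) ^ c.
Check all triples (a,b,c) with a <= c among 24 elements.
This lattice is modular (diamonds M_m and their chain-products are modular).
Total violating triples: 0


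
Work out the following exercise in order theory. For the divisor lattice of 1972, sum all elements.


sigma(n) = sum of divisors.
Divisors of 1972: [1, 2, 4, 17, 29, 34, 58, 68, 116, 493, 986, 1972]
Sum = 3780


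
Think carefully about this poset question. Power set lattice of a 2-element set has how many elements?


Power set = 2^n.
2^2 = 4


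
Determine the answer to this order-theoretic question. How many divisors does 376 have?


Divisors of 376: [1, 2, 4, 8, 47, 94, 188, 376]
Count: 8


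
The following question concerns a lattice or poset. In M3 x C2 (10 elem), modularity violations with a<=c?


Modular law: if a <= c then a v (b ^ c) = (a v b) ^ c.
Check all triples (a,b,c) with a <= c among 10 elements.
This lattice is modular (diamonds M_m and their chain-products are modular).
Total violating triples: 0


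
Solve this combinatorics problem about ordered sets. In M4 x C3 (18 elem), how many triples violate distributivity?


Distributive law: a ^ (b v c) = (a ^ b) v (a ^ c).
Check all 18^3 = 5832 ordered triples (a,b,c).
  e.g. a=(a1,0), b=(a2,0), c=(a3,0): lhs=(a1,0) != rhs=(0,0)
  e.g. a=(a1,0), b=(a2,0), c=(a3,1): lhs=(a1,0) != rhs=(0,0)
Total violating triples: 648


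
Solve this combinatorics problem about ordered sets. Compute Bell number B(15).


B(n) = number of set partitions of an n-element set.
B(n) satisfies the recurrence: B(n+1) = sum_k C(n,k)*B(k).
B(15) = 1382958545


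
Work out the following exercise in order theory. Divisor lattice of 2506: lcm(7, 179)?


Join=lcm.
gcd(7,179)=1
lcm=1253


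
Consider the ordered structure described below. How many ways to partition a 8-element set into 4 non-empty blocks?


S(n,k) = k*S(n-1,k) + S(n-1,k-1).
S(7,4) = 350, S(7,3) = 301
S(8,4) = 4*350 + 301 = 1400 + 301
S(8,4) = 1701


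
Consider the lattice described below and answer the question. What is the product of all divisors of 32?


Divisors of 32: [1, 2, 4, 8, 16, 32]
Product = n^(d(n)/2) = 32^(6/2)
Product = 32768


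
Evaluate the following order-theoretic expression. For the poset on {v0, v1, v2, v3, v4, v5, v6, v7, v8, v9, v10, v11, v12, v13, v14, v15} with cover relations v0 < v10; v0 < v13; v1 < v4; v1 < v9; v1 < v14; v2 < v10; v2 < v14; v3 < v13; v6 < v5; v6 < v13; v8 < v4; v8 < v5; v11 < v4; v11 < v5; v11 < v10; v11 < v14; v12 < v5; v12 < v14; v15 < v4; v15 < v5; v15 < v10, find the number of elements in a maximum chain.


A chain is a totally ordered subset; we count the number of elements in a maximum chain.
Compute, for each element x, the size of the longest chain ending at x:
  v0: 1
  v1: 1
  v2: 1
  v3: 1
  v6: 1
  v7: 1
  ...
A maximum chain: v1 < v4
Number of elements in the longest chain: 2


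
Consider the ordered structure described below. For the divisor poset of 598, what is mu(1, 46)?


In a divisor lattice, mu(a,b) = mu(b/a) where mu is the classical Mobius function.
b/a = 46/1 = 46
Prime factorization of 46: primes [2, 23]
46 is squarefree with 2 prime factor(s), so mu(46) = (-1)^2 = 1


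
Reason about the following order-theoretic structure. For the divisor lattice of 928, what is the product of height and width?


Height = length of longest chain minus 1; width = size of largest antichain.
A maximum chain: 1 | 29 | 58 | 116 | 232 | 464 | 928  (height 6).
A maximum antichain: {2, 29}  (width 2).
Product = 6 * 2 = 12


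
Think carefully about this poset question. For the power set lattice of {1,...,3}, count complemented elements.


An element a is complemented if some b has a meet b = bottom, a join b = top.
every subset A has complement S\A, so all elements are complemented.
Complemented elements: {}, {1}, {2}, {3}, {1,2}, {1,3}, ... (2 more)
Count: 8


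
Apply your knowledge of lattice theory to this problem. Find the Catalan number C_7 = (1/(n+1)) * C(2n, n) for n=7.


C(n) = C(2n, n) / (n+1).
C(14, 7) = 3432
C(7) = 3432 / 8 = 429


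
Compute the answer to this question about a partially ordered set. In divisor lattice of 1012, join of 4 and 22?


In a divisor lattice, join = lcm (least common multiple).
gcd(4,22) = 2
lcm(4,22) = 4*22/gcd = 88/2 = 44


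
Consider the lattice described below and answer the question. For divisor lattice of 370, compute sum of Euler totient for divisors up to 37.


Divisors of 370 up to 37: [1, 2, 5, 10, 37]
phi values: [1, 1, 4, 4, 36]
Sum = 46


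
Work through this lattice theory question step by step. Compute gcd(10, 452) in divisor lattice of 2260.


In a divisor lattice, meet = gcd (greatest common divisor).
By Euclidean algorithm or factoring: gcd(10,452) = 2


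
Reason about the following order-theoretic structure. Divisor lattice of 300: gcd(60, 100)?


Meet=gcd.
gcd(60,100)=20


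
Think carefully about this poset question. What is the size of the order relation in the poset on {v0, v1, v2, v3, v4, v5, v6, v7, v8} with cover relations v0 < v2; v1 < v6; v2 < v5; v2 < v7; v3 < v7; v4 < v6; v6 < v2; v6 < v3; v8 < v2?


The order relation is {(a,b) : a <= b}, reflexive so it includes (a,a).
Examples: (v0,v0), (v0,v2), (v0,v5), (v0,v7), (v1,v1), ...
Total ordered pairs: 32


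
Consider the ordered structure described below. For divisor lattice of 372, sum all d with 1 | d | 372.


Interval [1,372] in divisors of 372: [1, 2, 3, 4, 6, 12, 31, 62, 93, 124, 186, 372]
Sum = 896


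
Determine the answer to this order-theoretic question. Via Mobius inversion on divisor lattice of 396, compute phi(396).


phi(n) = n * prod_{p|n} (1 - 1/p).
Prime divisors of 396: [2, 3, 11]
phi(396) = 396 * (1 - 1/2) * (1 - 1/3) * (1 - 1/11)
phi(396) = 120


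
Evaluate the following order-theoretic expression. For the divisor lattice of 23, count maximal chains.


A maximal chain goes from the minimum element to a maximal element via cover relations.
Counting all min-to-max paths in the cover graph.
Total maximal chains: 1


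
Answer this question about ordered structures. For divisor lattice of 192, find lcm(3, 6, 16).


In a divisor lattice, join = lcm (least common multiple).
Compute lcm iteratively: start with first element, then lcm(current, next).
Elements: [3, 6, 16]
lcm(3,6) = 6
lcm(6,16) = 48
Final lcm = 48


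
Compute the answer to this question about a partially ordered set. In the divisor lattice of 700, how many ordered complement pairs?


Complement pair (a,b): a meet b = bottom, a join b = top.
Here: gcd(a,b)=1 and lcm(a,b)=700, i.e. a*b=700 with a,b coprime.
Pairs found: (1,700), (4,175), (7,100), (25,28), ... (4 more)
Total ordered pairs: 8


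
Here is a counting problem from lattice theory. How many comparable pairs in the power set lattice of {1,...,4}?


A comparable pair {a,b} has a < b or b < a in the order.
Count unordered pairs where one element is strictly below the other.
Examples: {{},{1}}, {{},{2}}, {{},{3}}, {{},{4}}, ...
Total comparable pairs: 65


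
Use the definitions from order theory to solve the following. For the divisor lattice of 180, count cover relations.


A cover relation a -< b holds when a < b with no c strictly between.
Cover relations:
  1 -< 2
  1 -< 3
  1 -< 5
  2 -< 4
  2 -< 6
  2 -< 10
  3 -< 6
  3 -< 9
  ...25 more
Total: 33


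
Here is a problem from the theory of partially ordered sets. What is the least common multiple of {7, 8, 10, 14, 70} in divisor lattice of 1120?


In a divisor lattice, join = lcm (least common multiple).
Compute lcm iteratively: start with first element, then lcm(current, next).
Elements: [7, 8, 10, 14, 70]
lcm(7,8) = 56
lcm(56,10) = 280
lcm(280,14) = 280
lcm(280,70) = 280
Final lcm = 280


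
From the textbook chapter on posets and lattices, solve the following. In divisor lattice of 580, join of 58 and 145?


In a divisor lattice, join = lcm (least common multiple).
gcd(58,145) = 29
lcm(58,145) = 58*145/gcd = 8410/29 = 290


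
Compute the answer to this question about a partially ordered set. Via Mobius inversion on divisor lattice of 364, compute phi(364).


phi(n) = n * prod_{p|n} (1 - 1/p).
Prime divisors of 364: [2, 7, 13]
phi(364) = 364 * (1 - 1/2) * (1 - 1/7) * (1 - 1/13)
phi(364) = 144


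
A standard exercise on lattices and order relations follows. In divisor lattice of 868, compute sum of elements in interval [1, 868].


Interval [1,868] in divisors of 868: [1, 2, 4, 7, 14, 28, 31, 62, 124, 217, 434, 868]
Sum = 1792


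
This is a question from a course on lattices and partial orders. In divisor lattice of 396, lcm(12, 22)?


Join=lcm.
gcd(12,22)=2
lcm=132


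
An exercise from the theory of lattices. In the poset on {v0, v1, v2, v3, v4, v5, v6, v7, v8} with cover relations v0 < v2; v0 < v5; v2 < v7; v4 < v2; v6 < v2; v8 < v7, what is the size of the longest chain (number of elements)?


A chain is a totally ordered subset; we count the number of elements in a maximum chain.
Compute, for each element x, the size of the longest chain ending at x:
  v0: 1
  v1: 1
  v3: 1
  v4: 1
  v6: 1
  v8: 1
  ...
A maximum chain: v0 < v2 < v7
Number of elements in the longest chain: 3


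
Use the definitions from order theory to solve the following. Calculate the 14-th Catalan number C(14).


C(n) = C(2n, n) / (n+1).
C(28, 14) = 40116600
C(14) = 40116600 / 15 = 2674440


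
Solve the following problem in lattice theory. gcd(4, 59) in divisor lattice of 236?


Meet=gcd.
gcd(4,59)=1


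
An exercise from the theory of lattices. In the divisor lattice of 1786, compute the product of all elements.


Divisors of 1786: [1, 2, 19, 38, 47, 94, 893, 1786]
Product = n^(d(n)/2) = 1786^(8/2)
Product = 10174798521616


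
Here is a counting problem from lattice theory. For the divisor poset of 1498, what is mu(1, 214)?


In a divisor lattice, mu(a,b) = mu(b/a) where mu is the classical Mobius function.
b/a = 214/1 = 214
Prime factorization of 214: primes [2, 107]
214 is squarefree with 2 prime factor(s), so mu(214) = (-1)^2 = 1


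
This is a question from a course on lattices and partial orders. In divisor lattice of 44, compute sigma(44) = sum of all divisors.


sigma(n) = sum of divisors.
Divisors of 44: [1, 2, 4, 11, 22, 44]
Sum = 84


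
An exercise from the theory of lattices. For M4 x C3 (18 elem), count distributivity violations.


Distributive law: a ^ (b v c) = (a ^ b) v (a ^ c).
Check all 18^3 = 5832 ordered triples (a,b,c).
  e.g. a=(a1,0), b=(a2,0), c=(a3,0): lhs=(a1,0) != rhs=(0,0)
  e.g. a=(a1,0), b=(a2,0), c=(a3,1): lhs=(a1,0) != rhs=(0,0)
Total violating triples: 648


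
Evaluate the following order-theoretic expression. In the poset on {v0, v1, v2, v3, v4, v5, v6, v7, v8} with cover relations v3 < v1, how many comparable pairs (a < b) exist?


A comparable pair {a,b} has a < b or b < a in the order.
Count unordered pairs where one element is strictly below the other.
Examples: {v1,v3}
Total comparable pairs: 1


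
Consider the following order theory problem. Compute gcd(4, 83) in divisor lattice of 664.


In a divisor lattice, meet = gcd (greatest common divisor).
By Euclidean algorithm or factoring: gcd(4,83) = 1


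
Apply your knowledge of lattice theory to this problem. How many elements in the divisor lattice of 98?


Divisors of 98: [1, 2, 7, 14, 49, 98]
Count: 6


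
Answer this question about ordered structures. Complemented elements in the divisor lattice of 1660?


An element a is complemented if some b has a meet b = bottom, a join b = top.
a is complemented iff gcd(a, n/a)=1, i.e. a is a unitary divisor of 1660.
Complemented elements: 1, 4, 5, 20, 83, 332, ... (2 more)
Count: 8


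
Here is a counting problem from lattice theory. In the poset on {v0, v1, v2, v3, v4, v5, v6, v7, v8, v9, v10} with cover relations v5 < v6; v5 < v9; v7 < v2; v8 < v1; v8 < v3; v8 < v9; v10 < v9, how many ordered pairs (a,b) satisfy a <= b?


The order relation is {(a,b) : a <= b}, reflexive so it includes (a,a).
Examples: (v0,v0), (v1,v1), (v10,v10), (v10,v9), (v2,v2), ...
Total ordered pairs: 18


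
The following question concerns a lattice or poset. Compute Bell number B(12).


B(n) = number of set partitions of an n-element set.
B(n) satisfies the recurrence: B(n+1) = sum_k C(n,k)*B(k).
B(12) = 4213597


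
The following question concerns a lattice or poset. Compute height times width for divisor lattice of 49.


Height = length of longest chain minus 1; width = size of largest antichain.
A maximum chain: 1 | 7 | 49  (height 2).
A maximum antichain: {1}  (width 1).
Product = 2 * 1 = 2


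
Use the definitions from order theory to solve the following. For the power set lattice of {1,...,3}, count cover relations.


A cover relation a -< b holds when a < b with no c strictly between.
Cover relations:
  {} -< {1}
  {} -< {2}
  {} -< {3}
  {1} -< {1,2}
  {1} -< {1,3}
  {2} -< {1,2}
  {2} -< {2,3}
  {3} -< {1,3}
  ...4 more
Total: 12


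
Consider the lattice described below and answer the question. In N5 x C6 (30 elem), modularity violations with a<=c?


Modular law: if a <= c then a v (b ^ c) = (a v b) ^ c.
Check all triples (a,b,c) with a <= c among 30 elements.
  e.g. a=(a,0), b=(c,0), c=(b,0): lhs=(a,0) != rhs=(b,0)
  e.g. a=(a,0), b=(c,1), c=(b,0): lhs=(a,0) != rhs=(b,0)
Total violating triples: 126


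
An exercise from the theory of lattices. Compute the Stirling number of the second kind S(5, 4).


S(n,k) = k*S(n-1,k) + S(n-1,k-1).
S(4,4) = 1, S(4,3) = 6
S(5,4) = 4*1 + 6 = 4 + 6
S(5,4) = 10


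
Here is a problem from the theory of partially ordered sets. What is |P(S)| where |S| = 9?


Power set = 2^n.
2^9 = 512


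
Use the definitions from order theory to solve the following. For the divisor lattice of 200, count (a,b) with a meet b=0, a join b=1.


Complement pair (a,b): a meet b = bottom, a join b = top.
Here: gcd(a,b)=1 and lcm(a,b)=200, i.e. a*b=200 with a,b coprime.
Pairs found: (1,200), (8,25), (25,8), (200,1)
Total ordered pairs: 4


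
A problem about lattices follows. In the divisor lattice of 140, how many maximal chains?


A maximal chain goes from the minimum element to a maximal element via cover relations.
Counting all min-to-max paths in the cover graph.
Total maximal chains: 12


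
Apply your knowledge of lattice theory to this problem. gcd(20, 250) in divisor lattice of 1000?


Meet=gcd.
gcd(20,250)=10


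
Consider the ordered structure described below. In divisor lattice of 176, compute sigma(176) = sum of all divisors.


sigma(n) = sum of divisors.
Divisors of 176: [1, 2, 4, 8, 11, 16, 22, 44, 88, 176]
Sum = 372


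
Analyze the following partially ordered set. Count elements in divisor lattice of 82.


Divisors of 82: [1, 2, 41, 82]
Count: 4


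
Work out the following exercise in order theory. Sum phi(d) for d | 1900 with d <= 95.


Divisors of 1900 up to 95: [1, 2, 4, 5, 10, 19, 20, 25, 38, 50, 76, 95]
phi values: [1, 1, 2, 4, 4, 18, 8, 20, 18, 20, 36, 72]
Sum = 204


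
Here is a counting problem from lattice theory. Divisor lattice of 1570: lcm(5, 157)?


Join=lcm.
gcd(5,157)=1
lcm=785


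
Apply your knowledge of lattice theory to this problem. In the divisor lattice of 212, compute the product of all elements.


Divisors of 212: [1, 2, 4, 53, 106, 212]
Product = n^(d(n)/2) = 212^(6/2)
Product = 9528128


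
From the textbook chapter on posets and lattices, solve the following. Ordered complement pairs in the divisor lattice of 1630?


Complement pair (a,b): a meet b = bottom, a join b = top.
Here: gcd(a,b)=1 and lcm(a,b)=1630, i.e. a*b=1630 with a,b coprime.
Pairs found: (1,1630), (2,815), (5,326), (10,163), ... (4 more)
Total ordered pairs: 8


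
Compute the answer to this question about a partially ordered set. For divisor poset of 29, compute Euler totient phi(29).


phi(n) = n * prod_{p|n} (1 - 1/p).
Prime divisors of 29: [29]
phi(29) = 29 * (1 - 1/29)
phi(29) = 28


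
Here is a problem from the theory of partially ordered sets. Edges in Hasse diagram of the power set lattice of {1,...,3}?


A cover relation a -< b holds when a < b with no c strictly between.
Cover relations:
  {} -< {1}
  {} -< {2}
  {} -< {3}
  {1} -< {1,2}
  {1} -< {1,3}
  {2} -< {1,2}
  {2} -< {2,3}
  {3} -< {1,3}
  ...4 more
Total: 12


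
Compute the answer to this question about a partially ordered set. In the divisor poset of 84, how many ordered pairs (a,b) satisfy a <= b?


The order relation is {(a,b) : a <= b}, reflexive so it includes (a,a).
Examples: (1,1), (1,12), (1,14), (1,2), (1,21), ...
Total ordered pairs: 54


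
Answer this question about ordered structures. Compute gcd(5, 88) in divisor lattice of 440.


In a divisor lattice, meet = gcd (greatest common divisor).
By Euclidean algorithm or factoring: gcd(5,88) = 1


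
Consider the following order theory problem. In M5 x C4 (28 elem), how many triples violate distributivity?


Distributive law: a ^ (b v c) = (a ^ b) v (a ^ c).
Check all 28^3 = 21952 ordered triples (a,b,c).
  e.g. a=(a1,0), b=(a2,0), c=(a3,0): lhs=(a1,0) != rhs=(0,0)
  e.g. a=(a1,0), b=(a2,0), c=(a3,1): lhs=(a1,0) != rhs=(0,0)
Total violating triples: 3840


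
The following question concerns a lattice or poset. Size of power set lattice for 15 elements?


Power set = 2^n.
2^15 = 32768


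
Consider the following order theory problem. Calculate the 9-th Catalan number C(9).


C(n) = C(2n, n) / (n+1).
C(18, 9) = 48620
C(9) = 48620 / 10 = 4862


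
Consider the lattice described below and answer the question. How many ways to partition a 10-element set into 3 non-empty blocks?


S(n,k) = k*S(n-1,k) + S(n-1,k-1).
S(9,3) = 3025, S(9,2) = 255
S(10,3) = 3*3025 + 255 = 9075 + 255
S(10,3) = 9330


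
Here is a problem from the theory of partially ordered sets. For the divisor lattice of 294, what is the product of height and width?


Height = length of longest chain minus 1; width = size of largest antichain.
A maximum chain: 1 | 7 | 49 | 147 | 294  (height 4).
A maximum antichain: {6, 14, 21, 49}  (width 4).
Product = 4 * 4 = 16


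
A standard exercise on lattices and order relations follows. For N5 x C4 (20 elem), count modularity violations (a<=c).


Modular law: if a <= c then a v (b ^ c) = (a v b) ^ c.
Check all triples (a,b,c) with a <= c among 20 elements.
  e.g. a=(a,0), b=(c,0), c=(b,0): lhs=(a,0) != rhs=(b,0)
  e.g. a=(a,0), b=(c,1), c=(b,0): lhs=(a,0) != rhs=(b,0)
Total violating triples: 40


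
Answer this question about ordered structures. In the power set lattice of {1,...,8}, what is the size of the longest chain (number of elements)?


A chain is a totally ordered subset; we count the number of elements in a maximum chain.
Compute, for each element x, the size of the longest chain ending at x:
  {}: 1
  {1}: 2
  {2}: 2
  {3}: 2
  {4}: 2
  {5}: 2
  ...
A maximum chain: {} < {1} < {1,2} < {1,2,3} < {1,2,3,4} < {1,2,3,4,5} < {1,2,3,4,5,6} < {1,2,3,4,5,6,7} < {1,2,3,4,5,6,7,8}
Number of elements in the longest chain: 9


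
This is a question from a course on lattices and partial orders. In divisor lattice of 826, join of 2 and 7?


In a divisor lattice, join = lcm (least common multiple).
gcd(2,7) = 1
lcm(2,7) = 2*7/gcd = 14/1 = 14


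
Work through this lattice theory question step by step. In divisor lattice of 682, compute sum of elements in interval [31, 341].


Interval [31,341] in divisors of 682: [31, 341]
Sum = 372


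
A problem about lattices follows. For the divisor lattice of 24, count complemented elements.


An element a is complemented if some b has a meet b = bottom, a join b = top.
a is complemented iff gcd(a, n/a)=1, i.e. a is a unitary divisor of 24.
Complemented elements: 1, 3, 8, 24
Count: 4


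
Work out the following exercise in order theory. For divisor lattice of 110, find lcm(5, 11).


In a divisor lattice, join = lcm (least common multiple).
Compute lcm iteratively: start with first element, then lcm(current, next).
Elements: [5, 11]
lcm(5,11) = 55
Final lcm = 55


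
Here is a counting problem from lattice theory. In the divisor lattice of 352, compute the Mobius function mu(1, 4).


In a divisor lattice, mu(a,b) = mu(b/a) where mu is the classical Mobius function.
b/a = 4/1 = 4
Prime factorization of 4: primes [2]
4 is not squarefree, so mu(4) = 0


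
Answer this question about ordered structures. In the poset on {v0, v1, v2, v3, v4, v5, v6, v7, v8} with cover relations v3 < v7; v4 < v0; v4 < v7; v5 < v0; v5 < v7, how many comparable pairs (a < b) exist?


A comparable pair {a,b} has a < b or b < a in the order.
Count unordered pairs where one element is strictly below the other.
Examples: {v0,v4}, {v0,v5}, {v3,v7}, {v4,v7}, ...
Total comparable pairs: 5


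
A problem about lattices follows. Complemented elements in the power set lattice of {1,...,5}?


An element a is complemented if some b has a meet b = bottom, a join b = top.
every subset A has complement S\A, so all elements are complemented.
Complemented elements: {}, {1}, {2}, {3}, {4}, {5}, ... (26 more)
Count: 32


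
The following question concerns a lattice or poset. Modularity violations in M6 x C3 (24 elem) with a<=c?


Modular law: if a <= c then a v (b ^ c) = (a v b) ^ c.
Check all triples (a,b,c) with a <= c among 24 elements.
This lattice is modular (diamonds M_m and their chain-products are modular).
Total violating triples: 0
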